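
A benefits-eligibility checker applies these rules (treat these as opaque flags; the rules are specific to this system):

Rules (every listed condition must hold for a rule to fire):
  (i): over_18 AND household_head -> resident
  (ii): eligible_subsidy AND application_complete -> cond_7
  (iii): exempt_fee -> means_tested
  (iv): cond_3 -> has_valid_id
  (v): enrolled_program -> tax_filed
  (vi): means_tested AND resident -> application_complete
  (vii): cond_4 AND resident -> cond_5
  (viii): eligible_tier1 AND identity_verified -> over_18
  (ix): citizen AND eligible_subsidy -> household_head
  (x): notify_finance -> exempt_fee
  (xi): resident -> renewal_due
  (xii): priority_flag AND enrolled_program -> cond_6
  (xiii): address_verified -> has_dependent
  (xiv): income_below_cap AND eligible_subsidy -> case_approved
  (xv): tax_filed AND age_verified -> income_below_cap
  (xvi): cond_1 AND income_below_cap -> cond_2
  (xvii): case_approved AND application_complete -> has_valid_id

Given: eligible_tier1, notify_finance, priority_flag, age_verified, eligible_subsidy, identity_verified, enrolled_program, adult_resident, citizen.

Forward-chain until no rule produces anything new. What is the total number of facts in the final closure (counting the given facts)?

22

Round 1: (v) [enrolled_program -> tax_filed]; (viii) [eligible_tier1 AND identity_verified -> over_18]; (ix) [citizen AND eligible_subsidy -> household_head]; (x) [notify_finance -> exempt_fee]; (xii) [priority_flag AND enrolled_program -> cond_6]. Adds tax_filed, over_18, household_head, exempt_fee, cond_6.
Round 2: (i) [over_18 AND household_head -> resident]; (iii) [exempt_fee -> means_tested]; (xv) [tax_filed AND age_verified -> income_below_cap]. Adds resident, means_tested, income_below_cap.
Round 3: (vi) [means_tested AND resident -> application_complete]; (xi) [resident -> renewal_due]; (xiv) [income_below_cap AND eligible_subsidy -> case_approved]. Adds application_complete, renewal_due, case_approved.
Round 4: (ii) [eligible_subsidy AND application_complete -> cond_7]; (xvii) [case_approved AND application_complete -> has_valid_id]. Adds cond_7, has_valid_id.
Closure: {adult_resident, age_verified, application_complete, case_approved, citizen, cond_6, cond_7, eligible_subsidy, eligible_tier1, enrolled_program, exempt_fee, has_valid_id, household_head, identity_verified, income_below_cap, means_tested, notify_finance, over_18, priority_flag, renewal_due, resident, tax_filed} — 22 facts.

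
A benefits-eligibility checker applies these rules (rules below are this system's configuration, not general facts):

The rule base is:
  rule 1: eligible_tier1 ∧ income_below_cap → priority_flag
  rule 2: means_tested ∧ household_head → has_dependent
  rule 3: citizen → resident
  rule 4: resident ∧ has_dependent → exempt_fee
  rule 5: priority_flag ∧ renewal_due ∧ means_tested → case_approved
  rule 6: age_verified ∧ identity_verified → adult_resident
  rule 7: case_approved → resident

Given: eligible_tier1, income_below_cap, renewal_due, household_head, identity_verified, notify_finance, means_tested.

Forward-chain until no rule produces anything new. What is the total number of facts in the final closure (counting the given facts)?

[1] rule 1 [eligible_tier1 ∧ income_below_cap → priority_flag]; rule 2 [means_tested ∧ household_head → has_dependent]. ⇒ new: priority_flag, has_dependent.
[2] rule 5 [priority_flag ∧ renewal_due ∧ means_tested → case_approved]. ⇒ new: case_approved.
[3] rule 7 [case_approved → resident]. ⇒ new: resident.
[4] rule 4 [resident ∧ has_dependent → exempt_fee]. ⇒ new: exempt_fee.
Closure: {case_approved, eligible_tier1, exempt_fee, has_dependent, household_head, identity_verified, income_below_cap, means_tested, notify_finance, priority_flag, renewal_due, resident} — 12 facts.

12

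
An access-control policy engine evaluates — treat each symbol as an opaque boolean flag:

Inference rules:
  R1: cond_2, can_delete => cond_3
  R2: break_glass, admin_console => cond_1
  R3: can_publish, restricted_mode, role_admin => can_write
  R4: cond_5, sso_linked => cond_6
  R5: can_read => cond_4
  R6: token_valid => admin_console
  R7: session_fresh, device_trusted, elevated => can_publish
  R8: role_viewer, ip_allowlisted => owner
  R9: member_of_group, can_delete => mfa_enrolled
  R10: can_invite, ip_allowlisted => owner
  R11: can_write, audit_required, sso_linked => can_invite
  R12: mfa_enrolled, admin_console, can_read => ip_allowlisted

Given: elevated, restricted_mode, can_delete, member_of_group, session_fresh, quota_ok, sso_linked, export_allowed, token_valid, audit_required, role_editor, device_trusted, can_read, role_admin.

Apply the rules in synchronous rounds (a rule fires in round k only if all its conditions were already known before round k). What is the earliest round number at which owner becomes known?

Round 1 fires R5, R6, R7, R9, giving cond_4, admin_console, can_publish, mfa_enrolled.
Round 2 fires R3, R12, giving can_write, ip_allowlisted.
Round 3 fires R11, giving can_invite.
Round 4 fires R10, giving owner.
owner first appears in round 4.

4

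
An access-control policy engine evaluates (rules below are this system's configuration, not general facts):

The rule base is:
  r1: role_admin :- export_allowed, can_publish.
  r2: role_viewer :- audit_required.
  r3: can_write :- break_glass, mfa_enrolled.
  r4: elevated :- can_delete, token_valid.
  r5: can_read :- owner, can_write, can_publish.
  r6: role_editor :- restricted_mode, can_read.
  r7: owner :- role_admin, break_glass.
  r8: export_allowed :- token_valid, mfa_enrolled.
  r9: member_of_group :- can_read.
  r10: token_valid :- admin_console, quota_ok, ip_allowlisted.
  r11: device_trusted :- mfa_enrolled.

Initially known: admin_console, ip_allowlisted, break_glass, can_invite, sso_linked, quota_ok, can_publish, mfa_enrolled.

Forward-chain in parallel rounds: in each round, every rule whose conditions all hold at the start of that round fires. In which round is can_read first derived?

Round 1: r3 [can_write :- break_glass, mfa_enrolled.]; r10 [token_valid :- admin_console, quota_ok, ip_allowlisted.]; r11 [device_trusted :- mfa_enrolled.]. New: can_write, token_valid, device_trusted.
Round 2: r8 [export_allowed :- token_valid, mfa_enrolled.]. New: export_allowed.
Round 3: r1 [role_admin :- export_allowed, can_publish.]. New: role_admin.
Round 4: r7 [owner :- role_admin, break_glass.]. New: owner.
Round 5: r5 [can_read :- owner, can_write, can_publish.]. New: can_read.
can_read first appears in round 5.

5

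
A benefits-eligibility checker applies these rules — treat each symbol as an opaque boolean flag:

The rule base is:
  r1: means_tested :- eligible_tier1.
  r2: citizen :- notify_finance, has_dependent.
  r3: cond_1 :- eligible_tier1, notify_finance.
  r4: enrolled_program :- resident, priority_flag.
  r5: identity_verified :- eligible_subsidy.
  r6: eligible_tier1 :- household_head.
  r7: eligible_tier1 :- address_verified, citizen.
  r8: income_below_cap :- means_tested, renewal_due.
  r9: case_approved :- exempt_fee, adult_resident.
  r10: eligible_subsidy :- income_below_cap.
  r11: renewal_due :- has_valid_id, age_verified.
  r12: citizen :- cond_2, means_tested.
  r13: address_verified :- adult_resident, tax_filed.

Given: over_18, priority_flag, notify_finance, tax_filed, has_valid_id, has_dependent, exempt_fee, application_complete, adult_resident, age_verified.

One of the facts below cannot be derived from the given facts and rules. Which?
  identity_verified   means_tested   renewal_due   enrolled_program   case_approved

enrolled_program

[1] r2 [citizen :- notify_finance, has_dependent.]; r9 [case_approved :- exempt_fee, adult_resident.]; r11 [renewal_due :- has_valid_id, age_verified.]; r13 [address_verified :- adult_resident, tax_filed.]. ⇒ new: citizen, case_approved, renewal_due, address_verified.
[2] r7 [eligible_tier1 :- address_verified, citizen.]. ⇒ new: eligible_tier1.
[3] r1 [means_tested :- eligible_tier1.]; r3 [cond_1 :- eligible_tier1, notify_finance.]. ⇒ new: means_tested, cond_1.
[4] r8 [income_below_cap :- means_tested, renewal_due.]. ⇒ new: income_below_cap.
[5] r10 [eligible_subsidy :- income_below_cap.]. ⇒ new: eligible_subsidy.
[6] r5 [identity_verified :- eligible_subsidy.]. ⇒ new: identity_verified.
Derived: identity_verified (round 6), means_tested (round 3), case_approved (round 1), renewal_due (round 1). enrolled_program never appears in any round.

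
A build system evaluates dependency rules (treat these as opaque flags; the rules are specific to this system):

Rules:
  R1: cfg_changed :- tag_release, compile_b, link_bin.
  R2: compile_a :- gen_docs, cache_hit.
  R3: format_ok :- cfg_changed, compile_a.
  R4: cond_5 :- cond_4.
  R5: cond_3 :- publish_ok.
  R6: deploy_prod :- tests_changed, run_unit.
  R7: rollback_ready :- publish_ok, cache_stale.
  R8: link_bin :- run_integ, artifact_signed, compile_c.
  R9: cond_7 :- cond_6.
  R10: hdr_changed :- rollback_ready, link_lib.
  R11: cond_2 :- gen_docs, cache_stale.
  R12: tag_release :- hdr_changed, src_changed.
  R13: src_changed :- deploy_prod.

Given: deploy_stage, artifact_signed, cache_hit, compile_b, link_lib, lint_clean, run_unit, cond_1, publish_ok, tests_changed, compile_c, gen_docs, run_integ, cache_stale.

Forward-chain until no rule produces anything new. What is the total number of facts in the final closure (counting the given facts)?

Round 1: R2 [compile_a :- gen_docs, cache_hit.]; R5 [cond_3 :- publish_ok.]; R6 [deploy_prod :- tests_changed, run_unit.]; R7 [rollback_ready :- publish_ok, cache_stale.]; R8 [link_bin :- run_integ, artifact_signed, compile_c.]; R11 [cond_2 :- gen_docs, cache_stale.]. New: compile_a, cond_3, deploy_prod, rollback_ready, link_bin, cond_2.
Round 2: R10 [hdr_changed :- rollback_ready, link_lib.]; R13 [src_changed :- deploy_prod.]. New: hdr_changed, src_changed.
Round 3: R12 [tag_release :- hdr_changed, src_changed.]. New: tag_release.
Round 4: R1 [cfg_changed :- tag_release, compile_b, link_bin.]. New: cfg_changed.
Round 5: R3 [format_ok :- cfg_changed, compile_a.]. New: format_ok.
Closure: {artifact_signed, cache_hit, cache_stale, cfg_changed, compile_a, compile_b, compile_c, cond_1, cond_2, cond_3, deploy_prod, deploy_stage, format_ok, gen_docs, hdr_changed, link_bin, link_lib, lint_clean, publish_ok, rollback_ready, run_integ, run_unit, src_changed, tag_release, tests_changed} — 25 facts.

25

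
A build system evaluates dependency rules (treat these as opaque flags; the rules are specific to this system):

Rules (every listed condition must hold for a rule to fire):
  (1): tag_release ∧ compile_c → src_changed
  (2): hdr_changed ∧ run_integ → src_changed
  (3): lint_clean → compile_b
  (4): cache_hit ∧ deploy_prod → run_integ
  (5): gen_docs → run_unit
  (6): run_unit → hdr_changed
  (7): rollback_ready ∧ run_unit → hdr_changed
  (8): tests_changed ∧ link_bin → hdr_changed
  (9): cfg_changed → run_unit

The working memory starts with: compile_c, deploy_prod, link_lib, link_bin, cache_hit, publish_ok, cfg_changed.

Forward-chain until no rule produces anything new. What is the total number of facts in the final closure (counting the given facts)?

11

Round 1 fires (4), (9), giving run_integ, run_unit.
Round 2 fires (6), giving hdr_changed.
Round 3 fires (2), giving src_changed.
Closure: {cache_hit, cfg_changed, compile_c, deploy_prod, hdr_changed, link_bin, link_lib, publish_ok, run_integ, run_unit, src_changed} — 11 facts.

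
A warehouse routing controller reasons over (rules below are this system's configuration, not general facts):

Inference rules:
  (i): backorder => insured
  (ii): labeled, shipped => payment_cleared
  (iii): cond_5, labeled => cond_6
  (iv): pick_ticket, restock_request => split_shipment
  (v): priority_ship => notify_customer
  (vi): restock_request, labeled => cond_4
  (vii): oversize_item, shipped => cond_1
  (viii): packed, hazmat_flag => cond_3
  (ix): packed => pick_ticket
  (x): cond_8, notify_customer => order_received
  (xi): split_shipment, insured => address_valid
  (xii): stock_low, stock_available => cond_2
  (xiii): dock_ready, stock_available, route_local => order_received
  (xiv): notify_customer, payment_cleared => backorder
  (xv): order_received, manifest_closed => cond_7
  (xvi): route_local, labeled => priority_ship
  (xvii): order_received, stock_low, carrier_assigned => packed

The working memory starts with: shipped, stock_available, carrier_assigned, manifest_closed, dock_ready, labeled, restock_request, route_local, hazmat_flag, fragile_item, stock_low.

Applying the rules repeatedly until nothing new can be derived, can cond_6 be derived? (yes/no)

Round 1 — (ii), (vi), (xii), (xiii), (xvi), derive payment_cleared, cond_4, cond_2, order_received, priority_ship.
Round 2 — (v), (xv), (xvii), derive notify_customer, cond_7, packed.
Round 3 — (viii), (ix), (xiv), derive cond_3, pick_ticket, backorder.
Round 4 — (i), (iv), derive insured, split_shipment.
Round 5 — (xi), derive address_valid.
Fixed point reached. cond_6 is concluded only by (iii); (iii) needs cond_5 (never derived).

no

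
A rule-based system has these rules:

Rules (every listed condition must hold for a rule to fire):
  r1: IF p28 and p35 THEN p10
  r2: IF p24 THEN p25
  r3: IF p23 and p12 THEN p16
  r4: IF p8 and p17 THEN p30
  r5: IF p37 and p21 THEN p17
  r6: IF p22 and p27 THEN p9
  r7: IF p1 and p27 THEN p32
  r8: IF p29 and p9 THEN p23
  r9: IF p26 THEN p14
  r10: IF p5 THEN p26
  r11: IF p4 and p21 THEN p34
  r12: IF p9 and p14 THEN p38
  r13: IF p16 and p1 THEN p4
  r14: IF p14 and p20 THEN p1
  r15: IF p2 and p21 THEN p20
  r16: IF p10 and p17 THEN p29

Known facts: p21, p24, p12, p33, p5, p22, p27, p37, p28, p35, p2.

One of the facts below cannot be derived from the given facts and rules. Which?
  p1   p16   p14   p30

Round 1: r1 [IF p28 and p35 THEN p10]; r2 [IF p24 THEN p25]; r5 [IF p37 and p21 THEN p17]; r6 [IF p22 and p27 THEN p9]; r10 [IF p5 THEN p26]; r15 [IF p2 and p21 THEN p20]. Adds p10, p25, p17, p9, p26, p20.
Round 2: r9 [IF p26 THEN p14]; r16 [IF p10 and p17 THEN p29]. Adds p14, p29.
Round 3: r8 [IF p29 and p9 THEN p23]; r12 [IF p9 and p14 THEN p38]; r14 [IF p14 and p20 THEN p1]. Adds p23, p38, p1.
Round 4: r3 [IF p23 and p12 THEN p16]; r7 [IF p1 and p27 THEN p32]. Adds p16, p32.
Round 5: r13 [IF p16 and p1 THEN p4]. Adds p4.
Round 6: r11 [IF p4 and p21 THEN p34]. Adds p34.
Derived: p1 (round 3), p16 (round 4), p14 (round 2). p30 never appears in any round.

p30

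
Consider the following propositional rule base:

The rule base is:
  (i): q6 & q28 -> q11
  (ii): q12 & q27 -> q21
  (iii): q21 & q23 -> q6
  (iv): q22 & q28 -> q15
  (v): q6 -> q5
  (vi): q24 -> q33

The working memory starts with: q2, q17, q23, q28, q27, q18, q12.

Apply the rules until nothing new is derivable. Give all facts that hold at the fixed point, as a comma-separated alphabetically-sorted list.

q11, q12, q17, q18, q2, q21, q23, q27, q28, q5, q6

Round 1 fires (ii), giving q21.
Round 2 fires (iii), giving q6.
Round 3 fires (i), (v), giving q11, q5.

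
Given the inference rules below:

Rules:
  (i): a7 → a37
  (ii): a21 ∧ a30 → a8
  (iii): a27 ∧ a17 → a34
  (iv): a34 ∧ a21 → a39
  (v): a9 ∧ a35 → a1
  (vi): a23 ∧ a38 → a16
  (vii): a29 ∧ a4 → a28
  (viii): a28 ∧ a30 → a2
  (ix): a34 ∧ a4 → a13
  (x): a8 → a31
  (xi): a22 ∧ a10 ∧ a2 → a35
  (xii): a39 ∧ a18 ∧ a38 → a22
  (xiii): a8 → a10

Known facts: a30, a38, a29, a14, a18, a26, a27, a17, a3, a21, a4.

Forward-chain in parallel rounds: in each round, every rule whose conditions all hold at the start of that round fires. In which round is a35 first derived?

4

Round 1 — (ii), (iii), (vii), derive a8, a34, a28.
Round 2 — (iv), (viii), (ix), (x), (xiii), derive a39, a2, a13, a31, a10.
Round 3 — (xii), derive a22.
Round 4 — (xi), derive a35.
a35 first appears in round 4.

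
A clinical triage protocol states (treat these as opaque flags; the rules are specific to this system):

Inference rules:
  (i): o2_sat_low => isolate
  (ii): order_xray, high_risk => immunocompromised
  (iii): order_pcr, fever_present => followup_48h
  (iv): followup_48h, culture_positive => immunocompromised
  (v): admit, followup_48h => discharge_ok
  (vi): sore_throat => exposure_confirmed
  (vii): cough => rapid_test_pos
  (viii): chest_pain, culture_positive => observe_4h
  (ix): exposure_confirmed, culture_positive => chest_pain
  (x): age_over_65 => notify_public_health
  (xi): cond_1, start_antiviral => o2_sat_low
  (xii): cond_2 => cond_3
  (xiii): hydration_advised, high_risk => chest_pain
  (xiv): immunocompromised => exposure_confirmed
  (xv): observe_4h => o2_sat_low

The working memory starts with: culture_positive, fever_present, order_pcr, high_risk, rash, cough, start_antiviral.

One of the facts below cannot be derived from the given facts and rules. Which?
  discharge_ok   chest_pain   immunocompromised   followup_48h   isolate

Round 1 fires (iii), (vii), giving followup_48h, rapid_test_pos.
Round 2 fires (iv), giving immunocompromised.
Round 3 fires (xiv), giving exposure_confirmed.
Round 4 fires (ix), giving chest_pain.
Round 5 fires (viii), giving observe_4h.
Round 6 fires (xv), giving o2_sat_low.
Round 7 fires (i), giving isolate.
Derived: followup_48h (round 1), isolate (round 7), chest_pain (round 4), immunocompromised (round 2). discharge_ok never appears in any round.

discharge_ok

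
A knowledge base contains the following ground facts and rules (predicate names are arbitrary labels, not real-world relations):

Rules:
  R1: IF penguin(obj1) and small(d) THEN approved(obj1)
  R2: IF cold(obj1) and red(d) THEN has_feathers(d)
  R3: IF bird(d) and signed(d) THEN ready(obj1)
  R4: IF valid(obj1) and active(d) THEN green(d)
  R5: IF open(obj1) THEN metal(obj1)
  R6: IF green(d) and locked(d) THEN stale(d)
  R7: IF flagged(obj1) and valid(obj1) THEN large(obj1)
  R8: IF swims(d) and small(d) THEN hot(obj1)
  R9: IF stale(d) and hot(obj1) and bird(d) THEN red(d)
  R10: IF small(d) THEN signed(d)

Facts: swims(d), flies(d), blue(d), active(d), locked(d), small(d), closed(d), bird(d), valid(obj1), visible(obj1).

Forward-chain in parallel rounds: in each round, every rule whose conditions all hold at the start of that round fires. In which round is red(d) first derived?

Round 1 — R4, R8, R10, derive green(d), hot(obj1), signed(d).
Round 2 — R3, R6, derive ready(obj1), stale(d).
Round 3 — R9, derive red(d).
red(d) first appears in round 3.

3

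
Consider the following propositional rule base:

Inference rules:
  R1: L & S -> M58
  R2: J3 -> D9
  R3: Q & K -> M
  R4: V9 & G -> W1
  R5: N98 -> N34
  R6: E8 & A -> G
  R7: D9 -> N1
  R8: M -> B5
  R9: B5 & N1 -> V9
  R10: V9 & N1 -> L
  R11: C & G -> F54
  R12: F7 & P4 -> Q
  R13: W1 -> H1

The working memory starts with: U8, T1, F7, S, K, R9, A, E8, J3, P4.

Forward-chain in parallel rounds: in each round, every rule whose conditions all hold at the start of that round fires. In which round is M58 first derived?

Round 1: R2 [J3 -> D9]; R6 [E8 & A -> G]; R12 [F7 & P4 -> Q]. New: D9, G, Q.
Round 2: R3 [Q & K -> M]; R7 [D9 -> N1]. New: M, N1.
Round 3: R8 [M -> B5]. New: B5.
Round 4: R9 [B5 & N1 -> V9]. New: V9.
Round 5: R4 [V9 & G -> W1]; R10 [V9 & N1 -> L]. New: W1, L.
Round 6: R1 [L & S -> M58]; R13 [W1 -> H1]. New: M58, H1.
M58 first appears in round 6.

6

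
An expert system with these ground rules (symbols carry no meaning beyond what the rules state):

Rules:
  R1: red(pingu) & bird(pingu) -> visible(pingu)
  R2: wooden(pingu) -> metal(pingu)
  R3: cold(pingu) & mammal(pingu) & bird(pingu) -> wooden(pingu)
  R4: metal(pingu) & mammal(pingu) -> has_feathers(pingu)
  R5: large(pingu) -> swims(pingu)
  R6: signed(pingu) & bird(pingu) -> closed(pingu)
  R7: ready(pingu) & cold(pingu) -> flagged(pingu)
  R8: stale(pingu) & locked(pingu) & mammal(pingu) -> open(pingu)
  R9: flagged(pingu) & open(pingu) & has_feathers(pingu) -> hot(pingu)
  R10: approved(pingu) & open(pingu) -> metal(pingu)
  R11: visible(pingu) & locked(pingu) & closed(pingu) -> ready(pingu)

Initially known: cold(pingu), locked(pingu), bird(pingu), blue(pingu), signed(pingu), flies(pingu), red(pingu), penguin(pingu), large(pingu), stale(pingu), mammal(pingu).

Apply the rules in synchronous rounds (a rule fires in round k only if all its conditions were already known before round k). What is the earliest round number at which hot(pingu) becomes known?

Round 1: R1 [red(pingu) & bird(pingu) -> visible(pingu)]; R3 [cold(pingu) & mammal(pingu) & bird(pingu) -> wooden(pingu)]; R5 [large(pingu) -> swims(pingu)]; R6 [signed(pingu) & bird(pingu) -> closed(pingu)]; R8 [stale(pingu) & locked(pingu) & mammal(pingu) -> open(pingu)]. Adds visible(pingu), wooden(pingu), swims(pingu), closed(pingu), open(pingu).
Round 2: R2 [wooden(pingu) -> metal(pingu)]; R11 [visible(pingu) & locked(pingu) & closed(pingu) -> ready(pingu)]. Adds metal(pingu), ready(pingu).
Round 3: R4 [metal(pingu) & mammal(pingu) -> has_feathers(pingu)]; R7 [ready(pingu) & cold(pingu) -> flagged(pingu)]. Adds has_feathers(pingu), flagged(pingu).
Round 4: R9 [flagged(pingu) & open(pingu) & has_feathers(pingu) -> hot(pingu)]. Adds hot(pingu).
hot(pingu) first appears in round 4.

4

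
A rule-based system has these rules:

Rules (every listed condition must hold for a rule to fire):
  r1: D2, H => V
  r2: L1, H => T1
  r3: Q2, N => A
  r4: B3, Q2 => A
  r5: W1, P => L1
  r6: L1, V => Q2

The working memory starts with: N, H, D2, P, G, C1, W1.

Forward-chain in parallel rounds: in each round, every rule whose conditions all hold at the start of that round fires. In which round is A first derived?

Round 1: r1 [D2, H => V]; r5 [W1, P => L1]. New: V, L1.
Round 2: r2 [L1, H => T1]; r6 [L1, V => Q2]. New: T1, Q2.
Round 3: r3 [Q2, N => A]. New: A.
A first appears in round 3.

3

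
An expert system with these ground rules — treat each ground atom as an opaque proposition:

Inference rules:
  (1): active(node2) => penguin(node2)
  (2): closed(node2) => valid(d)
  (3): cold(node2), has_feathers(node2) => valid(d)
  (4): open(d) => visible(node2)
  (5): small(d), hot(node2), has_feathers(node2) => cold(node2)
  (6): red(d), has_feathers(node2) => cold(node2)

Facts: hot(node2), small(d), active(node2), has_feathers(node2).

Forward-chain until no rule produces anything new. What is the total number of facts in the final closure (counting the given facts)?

[1] (1) [active(node2) => penguin(node2)]; (5) [small(d), hot(node2), has_feathers(node2) => cold(node2)]. ⇒ new: penguin(node2), cold(node2).
[2] (3) [cold(node2), has_feathers(node2) => valid(d)]. ⇒ new: valid(d).
Closure: {active(node2), cold(node2), has_feathers(node2), hot(node2), penguin(node2), small(d), valid(d)} — 7 facts.

7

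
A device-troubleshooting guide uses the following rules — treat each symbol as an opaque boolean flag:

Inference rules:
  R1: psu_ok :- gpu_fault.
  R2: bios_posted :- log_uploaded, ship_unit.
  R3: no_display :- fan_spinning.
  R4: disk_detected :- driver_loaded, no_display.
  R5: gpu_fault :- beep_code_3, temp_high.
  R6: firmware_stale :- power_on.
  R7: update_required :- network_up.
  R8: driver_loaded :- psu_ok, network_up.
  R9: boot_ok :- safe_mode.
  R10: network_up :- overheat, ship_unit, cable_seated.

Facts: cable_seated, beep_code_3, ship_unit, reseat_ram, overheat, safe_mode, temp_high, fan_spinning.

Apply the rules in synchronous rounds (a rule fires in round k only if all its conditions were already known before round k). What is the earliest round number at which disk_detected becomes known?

Round 1: R3 [no_display :- fan_spinning.]; R5 [gpu_fault :- beep_code_3, temp_high.]; R9 [boot_ok :- safe_mode.]; R10 [network_up :- overheat, ship_unit, cable_seated.]. New: no_display, gpu_fault, boot_ok, network_up.
Round 2: R1 [psu_ok :- gpu_fault.]; R7 [update_required :- network_up.]. New: psu_ok, update_required.
Round 3: R8 [driver_loaded :- psu_ok, network_up.]. New: driver_loaded.
Round 4: R4 [disk_detected :- driver_loaded, no_display.]. New: disk_detected.
disk_detected first appears in round 4.

4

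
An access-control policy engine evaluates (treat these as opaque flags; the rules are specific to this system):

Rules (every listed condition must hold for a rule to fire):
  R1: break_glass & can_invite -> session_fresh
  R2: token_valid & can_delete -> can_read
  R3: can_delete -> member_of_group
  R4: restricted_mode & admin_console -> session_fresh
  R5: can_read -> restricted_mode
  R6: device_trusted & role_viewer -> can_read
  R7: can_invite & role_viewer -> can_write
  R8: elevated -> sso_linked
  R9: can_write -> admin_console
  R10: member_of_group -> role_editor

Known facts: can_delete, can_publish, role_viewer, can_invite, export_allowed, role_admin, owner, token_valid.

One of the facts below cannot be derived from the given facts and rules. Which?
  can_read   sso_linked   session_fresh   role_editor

[1] R2 [token_valid & can_delete -> can_read]; R3 [can_delete -> member_of_group]; R7 [can_invite & role_viewer -> can_write]. ⇒ new: can_read, member_of_group, can_write.
[2] R5 [can_read -> restricted_mode]; R9 [can_write -> admin_console]; R10 [member_of_group -> role_editor]. ⇒ new: restricted_mode, admin_console, role_editor.
[3] R4 [restricted_mode & admin_console -> session_fresh]. ⇒ new: session_fresh.
Derived: can_read (round 1), role_editor (round 2), session_fresh (round 3). sso_linked never appears in any round.

sso_linked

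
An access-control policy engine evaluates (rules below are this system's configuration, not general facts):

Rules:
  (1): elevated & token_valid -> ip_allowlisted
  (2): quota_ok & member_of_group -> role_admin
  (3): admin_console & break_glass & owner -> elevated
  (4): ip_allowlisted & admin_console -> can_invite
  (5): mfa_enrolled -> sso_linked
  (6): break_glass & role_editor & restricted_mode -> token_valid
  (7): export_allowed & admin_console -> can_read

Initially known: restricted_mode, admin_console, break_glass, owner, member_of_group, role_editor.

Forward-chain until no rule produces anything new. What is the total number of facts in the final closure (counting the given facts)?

Round 1: (3) [admin_console & break_glass & owner -> elevated]; (6) [break_glass & role_editor & restricted_mode -> token_valid]. New: elevated, token_valid.
Round 2: (1) [elevated & token_valid -> ip_allowlisted]. New: ip_allowlisted.
Round 3: (4) [ip_allowlisted & admin_console -> can_invite]. New: can_invite.
Closure: {admin_console, break_glass, can_invite, elevated, ip_allowlisted, member_of_group, owner, restricted_mode, role_editor, token_valid} — 10 facts.

10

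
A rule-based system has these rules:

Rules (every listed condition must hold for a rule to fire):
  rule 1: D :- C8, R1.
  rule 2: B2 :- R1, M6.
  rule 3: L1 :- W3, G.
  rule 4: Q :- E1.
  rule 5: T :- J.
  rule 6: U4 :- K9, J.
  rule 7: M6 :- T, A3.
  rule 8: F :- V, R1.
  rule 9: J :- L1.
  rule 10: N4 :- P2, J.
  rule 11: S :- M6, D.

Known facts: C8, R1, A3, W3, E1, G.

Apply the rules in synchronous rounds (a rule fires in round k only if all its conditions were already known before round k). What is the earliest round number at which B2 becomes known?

5

Round 1 — rule 1, rule 3, rule 4, derive D, L1, Q.
Round 2 — rule 9, derive J.
Round 3 — rule 5, derive T.
Round 4 — rule 7, derive M6.
Round 5 — rule 2, rule 11, derive B2, S.
B2 first appears in round 5.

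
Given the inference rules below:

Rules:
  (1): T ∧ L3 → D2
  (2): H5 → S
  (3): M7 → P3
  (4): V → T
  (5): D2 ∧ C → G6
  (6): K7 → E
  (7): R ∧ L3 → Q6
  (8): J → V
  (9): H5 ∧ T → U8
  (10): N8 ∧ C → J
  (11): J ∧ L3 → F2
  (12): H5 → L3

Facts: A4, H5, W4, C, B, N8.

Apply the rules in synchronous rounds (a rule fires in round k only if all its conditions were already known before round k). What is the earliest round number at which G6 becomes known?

5

Round 1: (2) [H5 → S]; (10) [N8 ∧ C → J]; (12) [H5 → L3]. Adds S, J, L3.
Round 2: (8) [J → V]; (11) [J ∧ L3 → F2]. Adds V, F2.
Round 3: (4) [V → T]. Adds T.
Round 4: (1) [T ∧ L3 → D2]; (9) [H5 ∧ T → U8]. Adds D2, U8.
Round 5: (5) [D2 ∧ C → G6]. Adds G6.
G6 first appears in round 5.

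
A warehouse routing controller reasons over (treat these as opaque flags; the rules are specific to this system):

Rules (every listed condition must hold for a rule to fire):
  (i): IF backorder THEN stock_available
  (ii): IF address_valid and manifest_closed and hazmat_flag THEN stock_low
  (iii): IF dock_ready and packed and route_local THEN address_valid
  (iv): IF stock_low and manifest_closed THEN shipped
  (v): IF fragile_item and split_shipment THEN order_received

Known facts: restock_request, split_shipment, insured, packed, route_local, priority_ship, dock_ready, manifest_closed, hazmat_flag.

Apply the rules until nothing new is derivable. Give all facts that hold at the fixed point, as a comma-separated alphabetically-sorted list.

Round 1 — (iii), derive address_valid.
Round 2 — (ii), derive stock_low.
Round 3 — (iv), derive shipped.

address_valid, dock_ready, hazmat_flag, insured, manifest_closed, packed, priority_ship, restock_request, route_local, shipped, split_shipment, stock_low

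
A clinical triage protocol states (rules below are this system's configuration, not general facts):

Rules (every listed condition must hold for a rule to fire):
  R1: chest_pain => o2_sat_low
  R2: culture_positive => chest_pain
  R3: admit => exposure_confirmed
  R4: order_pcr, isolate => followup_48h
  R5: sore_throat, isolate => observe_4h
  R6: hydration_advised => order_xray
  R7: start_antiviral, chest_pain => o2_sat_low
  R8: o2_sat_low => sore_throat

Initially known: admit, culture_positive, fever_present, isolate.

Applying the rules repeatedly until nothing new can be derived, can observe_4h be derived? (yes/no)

Round 1: R2 [culture_positive => chest_pain]; R3 [admit => exposure_confirmed]. Adds chest_pain, exposure_confirmed.
Round 2: R1 [chest_pain => o2_sat_low]. Adds o2_sat_low.
Round 3: R8 [o2_sat_low => sore_throat]. Adds sore_throat.
Round 4: R5 [sore_throat, isolate => observe_4h]. Adds observe_4h.
observe_4h appears in round 4, so it is derivable.

yes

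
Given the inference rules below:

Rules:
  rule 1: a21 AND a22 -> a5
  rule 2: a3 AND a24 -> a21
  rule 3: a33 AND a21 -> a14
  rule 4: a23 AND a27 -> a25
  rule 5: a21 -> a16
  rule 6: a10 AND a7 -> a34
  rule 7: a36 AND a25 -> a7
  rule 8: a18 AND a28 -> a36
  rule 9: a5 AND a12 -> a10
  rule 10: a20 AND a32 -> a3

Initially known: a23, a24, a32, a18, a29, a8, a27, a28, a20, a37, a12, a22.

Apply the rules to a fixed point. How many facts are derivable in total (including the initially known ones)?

[1] rule 4 [a23 AND a27 -> a25]; rule 8 [a18 AND a28 -> a36]; rule 10 [a20 AND a32 -> a3]. ⇒ new: a25, a36, a3.
[2] rule 2 [a3 AND a24 -> a21]; rule 7 [a36 AND a25 -> a7]. ⇒ new: a21, a7.
[3] rule 1 [a21 AND a22 -> a5]; rule 5 [a21 -> a16]. ⇒ new: a5, a16.
[4] rule 9 [a5 AND a12 -> a10]. ⇒ new: a10.
[5] rule 6 [a10 AND a7 -> a34]. ⇒ new: a34.
Closure: {a10, a12, a16, a18, a20, a21, a22, a23, a24, a25, a27, a28, a29, a3, a32, a34, a36, a37, a5, a7, a8} — 21 facts.

21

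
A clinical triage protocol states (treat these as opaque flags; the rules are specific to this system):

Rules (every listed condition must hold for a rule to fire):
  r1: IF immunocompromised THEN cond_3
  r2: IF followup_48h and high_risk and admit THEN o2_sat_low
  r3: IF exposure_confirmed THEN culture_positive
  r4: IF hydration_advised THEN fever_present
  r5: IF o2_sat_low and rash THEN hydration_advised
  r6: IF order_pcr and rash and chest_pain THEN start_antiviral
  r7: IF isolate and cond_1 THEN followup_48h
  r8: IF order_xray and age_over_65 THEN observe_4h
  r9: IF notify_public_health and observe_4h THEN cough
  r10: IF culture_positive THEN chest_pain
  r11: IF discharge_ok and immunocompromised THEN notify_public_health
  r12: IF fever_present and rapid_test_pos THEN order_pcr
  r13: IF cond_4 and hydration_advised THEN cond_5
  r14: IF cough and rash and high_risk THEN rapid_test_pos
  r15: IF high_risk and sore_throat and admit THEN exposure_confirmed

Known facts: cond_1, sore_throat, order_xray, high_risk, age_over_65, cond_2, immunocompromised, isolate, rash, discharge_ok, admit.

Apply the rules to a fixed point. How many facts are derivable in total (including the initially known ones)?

25

Round 1: r1 [IF immunocompromised THEN cond_3]; r7 [IF isolate and cond_1 THEN followup_48h]; r8 [IF order_xray and age_over_65 THEN observe_4h]; r11 [IF discharge_ok and immunocompromised THEN notify_public_health]; r15 [IF high_risk and sore_throat and admit THEN exposure_confirmed]. New: cond_3, followup_48h, observe_4h, notify_public_health, exposure_confirmed.
Round 2: r2 [IF followup_48h and high_risk and admit THEN o2_sat_low]; r3 [IF exposure_confirmed THEN culture_positive]; r9 [IF notify_public_health and observe_4h THEN cough]. New: o2_sat_low, culture_positive, cough.
Round 3: r5 [IF o2_sat_low and rash THEN hydration_advised]; r10 [IF culture_positive THEN chest_pain]; r14 [IF cough and rash and high_risk THEN rapid_test_pos]. New: hydration_advised, chest_pain, rapid_test_pos.
Round 4: r4 [IF hydration_advised THEN fever_present]. New: fever_present.
Round 5: r12 [IF fever_present and rapid_test_pos THEN order_pcr]. New: order_pcr.
Round 6: r6 [IF order_pcr and rash and chest_pain THEN start_antiviral]. New: start_antiviral.
Closure: {admit, age_over_65, chest_pain, cond_1, cond_2, cond_3, cough, culture_positive, discharge_ok, exposure_confirmed, fever_present, followup_48h, high_risk, hydration_advised, immunocompromised, isolate, notify_public_health, o2_sat_low, observe_4h, order_pcr, order_xray, rapid_test_pos, rash, sore_throat, start_antiviral} — 25 facts.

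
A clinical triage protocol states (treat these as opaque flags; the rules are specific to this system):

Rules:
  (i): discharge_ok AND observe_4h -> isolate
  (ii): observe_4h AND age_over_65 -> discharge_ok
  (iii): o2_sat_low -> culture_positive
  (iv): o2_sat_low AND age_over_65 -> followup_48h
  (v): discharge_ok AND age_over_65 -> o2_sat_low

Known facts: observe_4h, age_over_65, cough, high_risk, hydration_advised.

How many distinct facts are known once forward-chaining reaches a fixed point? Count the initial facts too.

10

Round 1 fires (ii), giving discharge_ok.
Round 2 fires (i), (v), giving isolate, o2_sat_low.
Round 3 fires (iii), (iv), giving culture_positive, followup_48h.
Closure: {age_over_65, cough, culture_positive, discharge_ok, followup_48h, high_risk, hydration_advised, isolate, o2_sat_low, observe_4h} — 10 facts.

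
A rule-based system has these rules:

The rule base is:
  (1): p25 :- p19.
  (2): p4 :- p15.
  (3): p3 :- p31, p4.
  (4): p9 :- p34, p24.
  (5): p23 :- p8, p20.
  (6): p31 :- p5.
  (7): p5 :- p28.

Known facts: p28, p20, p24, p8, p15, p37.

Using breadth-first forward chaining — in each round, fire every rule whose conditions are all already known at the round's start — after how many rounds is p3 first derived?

3

Round 1: (2) [p4 :- p15.]; (5) [p23 :- p8, p20.]; (7) [p5 :- p28.]. New: p4, p23, p5.
Round 2: (6) [p31 :- p5.]. New: p31.
Round 3: (3) [p3 :- p31, p4.]. New: p3.
p3 first appears in round 3.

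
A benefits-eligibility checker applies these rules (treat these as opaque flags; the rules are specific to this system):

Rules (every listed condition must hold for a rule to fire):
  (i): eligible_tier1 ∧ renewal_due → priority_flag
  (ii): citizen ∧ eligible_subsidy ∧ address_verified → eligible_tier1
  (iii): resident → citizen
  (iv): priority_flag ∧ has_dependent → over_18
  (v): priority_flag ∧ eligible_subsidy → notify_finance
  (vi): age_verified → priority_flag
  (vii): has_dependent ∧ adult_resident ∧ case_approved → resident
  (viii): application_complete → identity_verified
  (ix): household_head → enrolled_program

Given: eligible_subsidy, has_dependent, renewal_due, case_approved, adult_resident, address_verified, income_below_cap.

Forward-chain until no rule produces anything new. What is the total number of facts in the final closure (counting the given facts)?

Round 1 fires (vii), giving resident.
Round 2 fires (iii), giving citizen.
Round 3 fires (ii), giving eligible_tier1.
Round 4 fires (i), giving priority_flag.
Round 5 fires (iv), (v), giving over_18, notify_finance.
Closure: {address_verified, adult_resident, case_approved, citizen, eligible_subsidy, eligible_tier1, has_dependent, income_below_cap, notify_finance, over_18, priority_flag, renewal_due, resident} — 13 facts.

13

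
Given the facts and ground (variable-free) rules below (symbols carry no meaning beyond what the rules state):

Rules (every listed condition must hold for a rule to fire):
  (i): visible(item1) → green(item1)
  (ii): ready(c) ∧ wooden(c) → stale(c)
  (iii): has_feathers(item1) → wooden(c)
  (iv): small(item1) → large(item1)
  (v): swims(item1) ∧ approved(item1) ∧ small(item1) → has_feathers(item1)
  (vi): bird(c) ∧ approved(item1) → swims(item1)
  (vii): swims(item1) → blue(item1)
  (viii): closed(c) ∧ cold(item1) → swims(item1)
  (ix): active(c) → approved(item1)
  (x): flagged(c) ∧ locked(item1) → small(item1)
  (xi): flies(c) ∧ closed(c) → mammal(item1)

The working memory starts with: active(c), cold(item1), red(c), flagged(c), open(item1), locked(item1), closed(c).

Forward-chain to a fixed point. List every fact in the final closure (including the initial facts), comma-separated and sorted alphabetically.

active(c), approved(item1), blue(item1), closed(c), cold(item1), flagged(c), has_feathers(item1), large(item1), locked(item1), open(item1), red(c), small(item1), swims(item1), wooden(c)

Round 1: (viii) [closed(c) ∧ cold(item1) → swims(item1)]; (ix) [active(c) → approved(item1)]; (x) [flagged(c) ∧ locked(item1) → small(item1)]. Adds swims(item1), approved(item1), small(item1).
Round 2: (iv) [small(item1) → large(item1)]; (v) [swims(item1) ∧ approved(item1) ∧ small(item1) → has_feathers(item1)]; (vii) [swims(item1) → blue(item1)]. Adds large(item1), has_feathers(item1), blue(item1).
Round 3: (iii) [has_feathers(item1) → wooden(c)]. Adds wooden(c).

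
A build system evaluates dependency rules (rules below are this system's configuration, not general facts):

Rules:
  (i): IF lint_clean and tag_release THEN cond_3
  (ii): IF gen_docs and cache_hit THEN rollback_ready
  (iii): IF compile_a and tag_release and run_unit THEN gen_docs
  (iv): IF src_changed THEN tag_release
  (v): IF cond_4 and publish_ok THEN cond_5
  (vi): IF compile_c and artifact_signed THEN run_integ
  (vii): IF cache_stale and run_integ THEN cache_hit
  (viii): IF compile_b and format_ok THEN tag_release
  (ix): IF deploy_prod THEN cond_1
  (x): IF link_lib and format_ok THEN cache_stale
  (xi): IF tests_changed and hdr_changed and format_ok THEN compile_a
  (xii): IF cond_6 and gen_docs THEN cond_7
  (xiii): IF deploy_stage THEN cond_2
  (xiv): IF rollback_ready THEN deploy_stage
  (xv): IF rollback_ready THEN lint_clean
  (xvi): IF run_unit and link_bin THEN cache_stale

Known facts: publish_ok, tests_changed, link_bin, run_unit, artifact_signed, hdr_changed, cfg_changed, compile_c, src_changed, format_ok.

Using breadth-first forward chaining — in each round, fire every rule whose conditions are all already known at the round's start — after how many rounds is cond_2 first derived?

5

Round 1 fires (iv), (vi), (xi), (xvi), giving tag_release, run_integ, compile_a, cache_stale.
Round 2 fires (iii), (vii), giving gen_docs, cache_hit.
Round 3 fires (ii), giving rollback_ready.
Round 4 fires (xiv), (xv), giving deploy_stage, lint_clean.
Round 5 fires (i), (xiii), giving cond_3, cond_2.
cond_2 first appears in round 5.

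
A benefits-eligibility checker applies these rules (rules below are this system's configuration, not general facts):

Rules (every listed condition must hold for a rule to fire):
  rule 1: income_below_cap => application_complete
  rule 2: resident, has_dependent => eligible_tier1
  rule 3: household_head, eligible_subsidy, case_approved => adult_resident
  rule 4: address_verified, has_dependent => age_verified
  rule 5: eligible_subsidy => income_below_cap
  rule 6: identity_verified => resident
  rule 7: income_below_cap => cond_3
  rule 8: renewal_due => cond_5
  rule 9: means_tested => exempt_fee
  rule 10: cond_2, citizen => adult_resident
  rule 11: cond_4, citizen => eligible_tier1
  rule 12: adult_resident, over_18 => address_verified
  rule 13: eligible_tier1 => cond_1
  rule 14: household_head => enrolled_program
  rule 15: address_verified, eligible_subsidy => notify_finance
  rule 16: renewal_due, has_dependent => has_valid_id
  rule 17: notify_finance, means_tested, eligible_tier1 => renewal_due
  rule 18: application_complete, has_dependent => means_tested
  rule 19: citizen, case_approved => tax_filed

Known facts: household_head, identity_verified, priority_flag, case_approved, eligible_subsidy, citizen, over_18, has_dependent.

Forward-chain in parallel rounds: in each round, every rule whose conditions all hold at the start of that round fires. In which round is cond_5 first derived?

Round 1 — rule 3, rule 5, rule 6, rule 14, rule 19, derive adult_resident, income_below_cap, resident, enrolled_program, tax_filed.
Round 2 — rule 1, rule 2, rule 7, rule 12, derive application_complete, eligible_tier1, cond_3, address_verified.
Round 3 — rule 4, rule 13, rule 15, rule 18, derive age_verified, cond_1, notify_finance, means_tested.
Round 4 — rule 9, rule 17, derive exempt_fee, renewal_due.
Round 5 — rule 8, rule 16, derive cond_5, has_valid_id.
cond_5 first appears in round 5.

5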